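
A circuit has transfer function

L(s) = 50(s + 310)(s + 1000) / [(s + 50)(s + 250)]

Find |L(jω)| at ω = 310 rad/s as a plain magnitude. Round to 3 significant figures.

At s = jω = j310:
zero (s+310): 310 + j310 → |·| = √(310²+310²) = √192200 ≈ 438.41, ∠ = arctan(310/310) ≈ 45.00°
zero (s+1000): 1000 + j310 → |·| = √(1000²+310²) = √1096100 ≈ 1046.9, ∠ = arctan(310/1000) ≈ 17.22°
pole (s+50): 50 + j310 → |·| = √(50²+310²) = √98600 ≈ 314.01, ∠ = arctan(310/50) ≈ 80.84°
pole (s+250): 250 + j310 → |·| = √(250²+310²) = √158600 ≈ 398.25, ∠ = arctan(310/250) ≈ 51.12°
|L| = 50 · 4.5897e+05 / 1.2505e+05 ≈ 183.51

184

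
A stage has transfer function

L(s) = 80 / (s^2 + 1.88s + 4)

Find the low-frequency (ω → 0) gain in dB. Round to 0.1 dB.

L(0) = 80 / 4 = 20
20 log₁₀(20) ≈ 26.02 dB

26.0 dB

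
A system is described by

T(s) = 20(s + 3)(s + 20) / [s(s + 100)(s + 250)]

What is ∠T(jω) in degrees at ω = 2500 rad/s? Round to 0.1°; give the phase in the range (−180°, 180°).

At s = jω = j2500:
zero (s+3): 3 + j2500 → |·| = √(3²+2500²) = √6250009 ≈ 2500, ∠ = arctan(2500/3) ≈ 89.93°
zero (s+20): 20 + j2500 → |·| = √(20²+2500²) = √6250400 ≈ 2500.1, ∠ = arctan(2500/20) ≈ 89.54°
pole (s+100): 100 + j2500 → |·| = √(100²+2500²) = √6260000 ≈ 2502, ∠ = arctan(2500/100) ≈ 87.71°
pole (s+250): 250 + j2500 → |·| = √(250²+2500²) = √6312500 ≈ 2512.5, ∠ = arctan(2500/250) ≈ 84.29°
pole at origin: |s| = 2500, ∠ = 90.00° (in denominator)
∠T = 179.47° − 262.00° = -82.53°

-82.5°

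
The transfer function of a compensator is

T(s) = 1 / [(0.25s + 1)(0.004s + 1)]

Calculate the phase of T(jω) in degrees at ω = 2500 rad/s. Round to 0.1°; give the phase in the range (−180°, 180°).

-174.2°

At ω = 2500 rad/s:
pole (1 + j2500·0.25) = 1 + j625 → |·| ≈ 625, ∠ ≈ 89.91°
pole (1 + j2500·0.004) = 1 + j10 → |·| ≈ 10.05, ∠ ≈ 84.29°
∠T = (0°) − (89.91° + 84.29°) = -174.20°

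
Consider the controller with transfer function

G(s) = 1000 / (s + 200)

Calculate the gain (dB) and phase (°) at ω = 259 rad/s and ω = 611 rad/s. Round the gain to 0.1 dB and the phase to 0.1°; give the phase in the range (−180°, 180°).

ω = 259: 9.7 dB, -52.3°; ω = 611: 3.8 dB, -71.9°

Substitute s = j259:
Numerator: 1000 = 1000 + j0
Denominator: (j259) + 200 = 200 + j259
|N| = √(1000² + 0²) ≈ 1000, ∠N ≈ 0.00°
|D| = √(200² + 259²) ≈ 327.23, ∠D ≈ 52.32°
|G| = 1000 / 327.23 ≈ 3.056
Gain = 20 log₁₀(3.056) ≈ 9.70 dB
∠G = 0.00° − 52.32° = -52.32°

Substitute s = j611:
Numerator: 1000 = 1000 + j0
Denominator: (j611) + 200 = 200 + j611
|N| = √(1000² + 0²) ≈ 1000, ∠N ≈ 0.00°
|D| = √(200² + 611²) ≈ 642.9, ∠D ≈ 71.88°
|G| = 1000 / 642.9 ≈ 1.5555
Gain = 20 log₁₀(1.5555) ≈ 3.84 dB
∠G = 0.00° − 71.88° = -71.88°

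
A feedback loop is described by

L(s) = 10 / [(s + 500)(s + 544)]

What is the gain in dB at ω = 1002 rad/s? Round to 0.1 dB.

At s = jω = j1002:
pole (s+500): 500 + j1002 → |·| = √(500²+1002²) = √1254004 ≈ 1119.8, ∠ = arctan(1002/500) ≈ 63.48°
pole (s+544): 544 + j1002 → |·| = √(544²+1002²) = √1299940 ≈ 1140.1, ∠ = arctan(1002/544) ≈ 61.50°
|L| = 10 / 1.2767e+06 ≈ 7.8327e-06
Gain = 20 log₁₀(7.8327e-06) ≈ -102.12 dB

-102.1 dB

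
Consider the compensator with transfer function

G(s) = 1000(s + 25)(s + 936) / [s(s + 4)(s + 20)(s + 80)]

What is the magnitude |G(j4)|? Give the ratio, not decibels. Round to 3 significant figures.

641

At s = jω = j4:
zero (s+25): 25 + j4 → |·| = √(25²+4²) = √641 ≈ 25.318, ∠ = arctan(4/25) ≈ 9.09°
zero (s+936): 936 + j4 → |·| = √(936²+4²) = √876112 ≈ 936.01, ∠ = arctan(4/936) ≈ 0.24°
pole (s+4): 4 + j4 → |·| = √(4²+4²) = √32 ≈ 5.6569, ∠ = arctan(4/4) ≈ 45.00°
pole (s+20): 20 + j4 → |·| = √(20²+4²) = √416 ≈ 20.396, ∠ = arctan(4/20) ≈ 11.31°
pole (s+80): 80 + j4 → |·| = √(80²+4²) = √6416 ≈ 80.1, ∠ = arctan(4/80) ≈ 2.86°
pole at origin: |s| = 4, ∠ = 90.00° (in denominator)
|G| = 1000 · 23698 / 36967 ≈ 641.06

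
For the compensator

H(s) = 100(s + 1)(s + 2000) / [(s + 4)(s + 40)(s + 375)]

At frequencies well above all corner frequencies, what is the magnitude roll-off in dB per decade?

Each pole contributes −20 dB/decade at high frequency; each zero contributes +20 dB/decade.
Net: 2 zero(s) − 3 pole(s) → -20 dB/decade.

-20 dB/decade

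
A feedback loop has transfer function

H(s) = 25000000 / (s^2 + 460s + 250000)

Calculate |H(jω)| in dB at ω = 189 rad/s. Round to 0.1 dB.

At s = jω = j189:
quadratic: (j189)² + 460·j189 + 250000 = 214279 + j86940 → |·| ≈ 2.3124e+05, ∠ ≈ 22.08°
|H| = 25000000 / 2.3124e+05 ≈ 108.11
Gain = 20 log₁₀(108.11) ≈ 40.68 dB

40.7 dB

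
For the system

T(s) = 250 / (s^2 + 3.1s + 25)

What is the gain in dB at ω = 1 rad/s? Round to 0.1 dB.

At s = jω = j1:
quadratic: (j1)² + 3.1·j1 + 25 = 24 + j3.1 → |·| ≈ 24.199, ∠ ≈ 7.36°
|T| = 250 / 24.199 ≈ 10.331
Gain = 20 log₁₀(10.331) ≈ 20.28 dB

20.3 dB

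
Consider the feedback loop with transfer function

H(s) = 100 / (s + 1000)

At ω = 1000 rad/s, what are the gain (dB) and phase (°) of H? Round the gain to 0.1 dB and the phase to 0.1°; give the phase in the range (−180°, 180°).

-23.0 dB, -45.0°

Substitute s = j1000:
Numerator: 100 = 100 + j0
Denominator: (j1000) + 1000 = 1000 + j1000
|N| = √(100² + 0²) ≈ 100, ∠N ≈ 0.00°
|D| = √(1000² + 1000²) ≈ 1414.2, ∠D ≈ 45.00°
|H| = 100 / 1414.2 ≈ 0.070711
Gain = 20 log₁₀(0.070711) ≈ -23.01 dB
∠H = 0.00° − 45.00° = -45.00°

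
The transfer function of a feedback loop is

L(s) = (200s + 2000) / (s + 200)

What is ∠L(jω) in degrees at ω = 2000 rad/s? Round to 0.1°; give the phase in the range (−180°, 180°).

5.4°

Substitute s = j2000:
Numerator: 200(j2000) + 2000 = 2000 + j400000
Denominator: (j2000) + 200 = 200 + j2000
|N| = √(2000² + 400000²) ≈ 4e+05, ∠N ≈ 89.71°
|D| = √(200² + 2000²) ≈ 2010, ∠D ≈ 84.29°
∠L = 89.71° − 84.29° = 5.42°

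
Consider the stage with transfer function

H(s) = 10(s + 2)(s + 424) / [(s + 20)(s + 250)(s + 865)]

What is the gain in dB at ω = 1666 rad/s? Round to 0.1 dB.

At s = jω = j1666:
zero (s+2): 2 + j1666 → |·| = √(2²+1666²) = √2775560 ≈ 1666, ∠ = arctan(1666/2) ≈ 89.93°
zero (s+424): 424 + j1666 → |·| = √(424²+1666²) = √2955332 ≈ 1719.1, ∠ = arctan(1666/424) ≈ 75.72°
pole (s+20): 20 + j1666 → |·| = √(20²+1666²) = √2775956 ≈ 1666.1, ∠ = arctan(1666/20) ≈ 89.31°
pole (s+250): 250 + j1666 → |·| = √(250²+1666²) = √2838056 ≈ 1684.7, ∠ = arctan(1666/250) ≈ 81.47°
pole (s+865): 865 + j1666 → |·| = √(865²+1666²) = √3523781 ≈ 1877.2, ∠ = arctan(1666/865) ≈ 62.56°
|H| = 10 · 2.864e+06 / 5.2691e+09 ≈ 0.0054355
Gain = 20 log₁₀(0.0054355) ≈ -45.30 dB

-45.3 dB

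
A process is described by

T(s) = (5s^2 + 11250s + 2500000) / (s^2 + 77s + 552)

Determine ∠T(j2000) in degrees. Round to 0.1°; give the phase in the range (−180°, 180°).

Substitute s = j2000:
Numerator: 5(j2000)^2 + 11250(j2000) + 2500000 = -17500000 + j22500000
Denominator: (j2000)^2 + 77(j2000) + 552 = -3999448 + j154000
|N| = √(17500000² + 22500000²) ≈ 2.8504e+07, ∠N ≈ 127.87°
|D| = √(3999448² + 154000²) ≈ 4.0024e+06, ∠D ≈ 177.79°
∠T = 127.87° − 177.79° = -49.92°

-49.9°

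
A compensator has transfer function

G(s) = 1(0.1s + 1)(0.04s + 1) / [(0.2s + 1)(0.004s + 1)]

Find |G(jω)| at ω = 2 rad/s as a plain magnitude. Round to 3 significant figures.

0.950

At ω = 2 rad/s:
zero (1 + j2·0.1) = 1 + j0.2 → |·| ≈ 1.0198, ∠ ≈ 11.31°
zero (1 + j2·0.04) = 1 + j0.08 → |·| ≈ 1.0032, ∠ ≈ 4.57°
pole (1 + j2·0.2) = 1 + j0.4 → |·| ≈ 1.077, ∠ ≈ 21.80°
pole (1 + j2·0.004) = 1 + j0.008 → |·| ≈ 1, ∠ ≈ 0.46°
|G| = 1 · 1.0198 · 1.0032 / (1.077 · 1) ≈ 0.94992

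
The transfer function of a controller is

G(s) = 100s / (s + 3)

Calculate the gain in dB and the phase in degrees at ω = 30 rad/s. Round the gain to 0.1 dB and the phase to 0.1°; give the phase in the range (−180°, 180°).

At s = jω = j30:
zero at origin: s = j30 → |·| = 30, ∠ = 90.00°
pole (s+3): 3 + j30 → |·| = √(3²+30²) = √909 ≈ 30.15, ∠ = arctan(30/3) ≈ 84.29°
|G| = 100 · 30 / 30.15 ≈ 99.502
Gain = 20 log₁₀(99.502) ≈ 39.96 dB
∠G = 90.00° − 84.29° = 5.71°

40.0 dB, 5.7°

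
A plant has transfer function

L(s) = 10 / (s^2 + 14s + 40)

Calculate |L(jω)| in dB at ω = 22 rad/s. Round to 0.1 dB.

-34.7 dB

Substitute s = j22:
Numerator: 10 = 10 + j0
Denominator: (j22)^2 + 14(j22) + 40 = -444 + j308
|N| = √(10² + 0²) ≈ 10, ∠N ≈ 0.00°
|D| = √(444² + 308²) ≈ 540.37, ∠D ≈ 145.25°
|L| = 10 / 540.37 ≈ 0.018506
Gain = 20 log₁₀(0.018506) ≈ -34.65 dB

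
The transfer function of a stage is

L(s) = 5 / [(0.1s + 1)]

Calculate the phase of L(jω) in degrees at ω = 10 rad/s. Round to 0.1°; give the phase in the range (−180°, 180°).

-45.0°

At ω = 10 rad/s:
pole (1 + j10·0.1) = 1 + j1 → |·| ≈ 1.4142, ∠ ≈ 45.00°
∠L = (0°) − (45.00°) = -45.00°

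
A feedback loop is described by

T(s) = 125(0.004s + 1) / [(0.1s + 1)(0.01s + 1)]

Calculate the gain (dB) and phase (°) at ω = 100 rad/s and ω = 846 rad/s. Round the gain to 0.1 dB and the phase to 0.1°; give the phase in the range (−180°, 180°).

At ω = 100 rad/s:
zero (1 + j100·0.004) = 1 + j0.4 → |·| ≈ 1.077, ∠ ≈ 21.80°
pole (1 + j100·0.1) = 1 + j10 → |·| ≈ 10.05, ∠ ≈ 84.29°
pole (1 + j100·0.01) = 1 + j1 → |·| ≈ 1.4142, ∠ ≈ 45.00°
|T| = 125 · 1.077 / (10.05 · 1.4142) ≈ 9.4722
Gain = 20 log₁₀(9.4722) ≈ 19.53 dB
∠T = (21.80°) − (84.29° + 45.00°) = -107.49°

At ω = 846 rad/s:
zero (1 + j846·0.004) = 1 + j3.384 → |·| ≈ 3.5287, ∠ ≈ 73.54°
pole (1 + j846·0.1) = 1 + j84.6 → |·| ≈ 84.606, ∠ ≈ 89.32°
pole (1 + j846·0.01) = 1 + j8.46 → |·| ≈ 8.5189, ∠ ≈ 83.26°
|T| = 125 · 3.5287 / (84.606 · 8.5189) ≈ 0.61198
Gain = 20 log₁₀(0.61198) ≈ -4.27 dB
∠T = (73.54°) − (89.32° + 83.26°) = -99.04°

ω = 100: 19.5 dB, -107.5°; ω = 846: -4.3 dB, -99.0°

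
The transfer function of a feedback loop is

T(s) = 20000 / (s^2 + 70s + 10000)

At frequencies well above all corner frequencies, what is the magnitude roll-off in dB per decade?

Each pole contributes −20 dB/decade at high frequency; each zero contributes +20 dB/decade.
Net: 0 zero(s) − 2 pole(s) → -40 dB/decade.

-40 dB/decade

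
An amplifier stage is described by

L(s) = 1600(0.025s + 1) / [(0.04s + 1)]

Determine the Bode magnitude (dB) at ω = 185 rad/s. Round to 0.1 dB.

60.1 dB

At ω = 185 rad/s:
zero (1 + j185·0.025) = 1 + j4.625 → |·| ≈ 4.7319, ∠ ≈ 77.80°
pole (1 + j185·0.04) = 1 + j7.4 → |·| ≈ 7.4673, ∠ ≈ 82.30°
|L| = 1600 · 4.7319 / (7.4673) ≈ 1013.9
Gain = 20 log₁₀(1013.9) ≈ 60.12 dB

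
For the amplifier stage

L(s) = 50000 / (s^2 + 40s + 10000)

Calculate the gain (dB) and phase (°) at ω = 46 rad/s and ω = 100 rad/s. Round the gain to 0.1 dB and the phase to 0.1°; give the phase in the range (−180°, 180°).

At s = jω = j46:
quadratic: (j46)² + 40·j46 + 10000 = 7884 + j1840 → |·| ≈ 8095.9, ∠ ≈ 13.14°
|L| = 50000 / 8095.9 ≈ 6.176
Gain = 20 log₁₀(6.176) ≈ 15.81 dB
∠L = 0.00° − 13.14° = -13.14°

At s = jω = j100:
quadratic: (j100)² + 40·j100 + 10000 = 0 + j4000 → |·| ≈ 4000, ∠ ≈ 90.00°
|L| = 50000 / 4000 ≈ 12.5
Gain = 20 log₁₀(12.5) ≈ 21.94 dB
∠L = 0.00° − 90.00° = -90.00°

ω = 46: 15.8 dB, -13.1°; ω = 100: 21.9 dB, -90.0°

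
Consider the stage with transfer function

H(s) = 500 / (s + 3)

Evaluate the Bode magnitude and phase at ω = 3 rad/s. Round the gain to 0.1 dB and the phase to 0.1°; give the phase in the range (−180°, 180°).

41.4 dB, -45.0°

At s = jω = j3:
pole (s+3): 3 + j3 → |·| = √(3²+3²) = √18 ≈ 4.2426, ∠ = arctan(3/3) ≈ 45.00°
|H| = 500 / 4.2426 ≈ 117.85
Gain = 20 log₁₀(117.85) ≈ 41.43 dB
∠H = 0.00° − 45.00° = -45.00°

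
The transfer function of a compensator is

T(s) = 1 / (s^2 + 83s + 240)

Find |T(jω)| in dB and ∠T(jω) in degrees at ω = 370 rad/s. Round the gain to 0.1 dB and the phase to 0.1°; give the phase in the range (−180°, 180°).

-102.9 dB, -167.3°

Substitute s = j370:
Numerator: 1 = 1 + j0
Denominator: (j370)^2 + 83(j370) + 240 = -136660 + j30710
|N| = √(1² + 0²) ≈ 1, ∠N ≈ 0.00°
|D| = √(136660² + 30710²) ≈ 1.4007e+05, ∠D ≈ 167.33°
|T| = 1 / 1.4007e+05 ≈ 7.1393e-06
Gain = 20 log₁₀(7.1393e-06) ≈ -102.93 dB
∠T = 0.00° − 167.33° = -167.33°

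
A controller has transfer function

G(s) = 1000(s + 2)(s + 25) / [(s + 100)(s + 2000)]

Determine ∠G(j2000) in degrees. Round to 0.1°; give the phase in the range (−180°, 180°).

47.1°

At s = jω = j2000:
zero (s+2): 2 + j2000 → |·| = √(2²+2000²) = √4000004 ≈ 2000, ∠ = arctan(2000/2) ≈ 89.94°
zero (s+25): 25 + j2000 → |·| = √(25²+2000²) = √4000625 ≈ 2000.2, ∠ = arctan(2000/25) ≈ 89.28°
pole (s+100): 100 + j2000 → |·| = √(100²+2000²) = √4010000 ≈ 2002.5, ∠ = arctan(2000/100) ≈ 87.14°
pole (s+2000): 2000 + j2000 → |·| = √(2000²+2000²) = √8000000 ≈ 2828.4, ∠ = arctan(2000/2000) ≈ 45.00°
∠G = 179.22° − 132.14° = 47.08°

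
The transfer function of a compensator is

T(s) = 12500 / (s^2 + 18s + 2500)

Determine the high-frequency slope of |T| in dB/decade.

-40 dB/decade

Each pole contributes −20 dB/decade at high frequency; each zero contributes +20 dB/decade.
Net: 0 zero(s) − 2 pole(s) → -40 dB/decade.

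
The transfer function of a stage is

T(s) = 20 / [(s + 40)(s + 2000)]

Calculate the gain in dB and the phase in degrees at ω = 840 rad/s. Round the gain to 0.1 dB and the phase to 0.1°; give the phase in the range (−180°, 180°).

At s = jω = j840:
pole (s+40): 40 + j840 → |·| = √(40²+840²) = √707200 ≈ 840.95, ∠ = arctan(840/40) ≈ 87.27°
pole (s+2000): 2000 + j840 → |·| = √(2000²+840²) = √4705600 ≈ 2169.2, ∠ = arctan(840/2000) ≈ 22.78°
|T| = 20 / 1.8242e+06 ≈ 1.0964e-05
Gain = 20 log₁₀(1.0964e-05) ≈ -99.20 dB
∠T = 0.00° − 110.05° = -110.05°

-99.2 dB, -110.1°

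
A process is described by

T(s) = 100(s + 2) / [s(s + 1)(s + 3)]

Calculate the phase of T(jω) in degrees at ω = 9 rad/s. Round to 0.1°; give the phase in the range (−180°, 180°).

At s = jω = j9:
zero (s+2): 2 + j9 → |·| = √(2²+9²) = √85 ≈ 9.2195, ∠ = arctan(9/2) ≈ 77.47°
pole (s+1): 1 + j9 → |·| = √(1²+9²) = √82 ≈ 9.0554, ∠ = arctan(9/1) ≈ 83.66°
pole (s+3): 3 + j9 → |·| = √(3²+9²) = √90 ≈ 9.4868, ∠ = arctan(9/3) ≈ 71.57°
pole at origin: |s| = 9, ∠ = 90.00° (in denominator)
∠T = 77.47° − 245.23° = -167.76°

-167.8°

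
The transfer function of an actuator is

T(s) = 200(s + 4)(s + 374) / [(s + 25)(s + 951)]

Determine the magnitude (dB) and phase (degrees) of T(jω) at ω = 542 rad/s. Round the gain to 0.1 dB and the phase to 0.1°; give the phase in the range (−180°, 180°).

At s = jω = j542:
zero (s+4): 4 + j542 → |·| = √(4²+542²) = √293780 ≈ 542.01, ∠ = arctan(542/4) ≈ 89.58°
zero (s+374): 374 + j542 → |·| = √(374²+542²) = √433640 ≈ 658.51, ∠ = arctan(542/374) ≈ 55.39°
pole (s+25): 25 + j542 → |·| = √(25²+542²) = √294389 ≈ 542.58, ∠ = arctan(542/25) ≈ 87.36°
pole (s+951): 951 + j542 → |·| = √(951²+542²) = √1198165 ≈ 1094.6, ∠ = arctan(542/951) ≈ 29.68°
|T| = 200 · 3.5692e+05 / 5.9391e+05 ≈ 120.19
Gain = 20 log₁₀(120.19) ≈ 41.60 dB
∠T = 144.97° − 117.04° = 27.93°

41.6 dB, 27.9°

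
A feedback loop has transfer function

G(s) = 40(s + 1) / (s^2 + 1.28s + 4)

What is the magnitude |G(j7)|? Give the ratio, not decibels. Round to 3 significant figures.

At s = jω = j7:
zero (s+1): 1 + j7 → |·| = √(1²+7²) = √50 ≈ 7.0711, ∠ = arctan(7/1) ≈ 81.87°
quadratic: (j7)² + 1.28·j7 + 4 = -45 + j8.96 → |·| ≈ 45.883, ∠ ≈ 168.74°
|G| = 40 · 7.0711 / 45.883 ≈ 6.1645

6.16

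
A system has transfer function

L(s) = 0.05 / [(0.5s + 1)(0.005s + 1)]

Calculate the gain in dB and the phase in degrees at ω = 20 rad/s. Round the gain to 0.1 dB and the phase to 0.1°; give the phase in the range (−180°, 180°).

At ω = 20 rad/s:
pole (1 + j20·0.5) = 1 + j10 → |·| ≈ 10.05, ∠ ≈ 84.29°
pole (1 + j20·0.005) = 1 + j0.1 → |·| ≈ 1.005, ∠ ≈ 5.71°
|L| = 0.05 · 1 / (10.05 · 1.005) ≈ 0.0049504
Gain = 20 log₁₀(0.0049504) ≈ -46.11 dB
∠L = (0°) − (84.29° + 5.71°) = -90.00°

-46.1 dB, -90.0°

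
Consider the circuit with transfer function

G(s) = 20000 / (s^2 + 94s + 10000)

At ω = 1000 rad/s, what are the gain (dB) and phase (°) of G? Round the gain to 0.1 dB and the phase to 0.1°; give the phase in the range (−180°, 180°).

-33.9 dB, -174.6°

At s = jω = j1000:
quadratic: (j1000)² + 94·j1000 + 10000 = -990000 + j94000 → |·| ≈ 9.9445e+05, ∠ ≈ 174.58°
|G| = 20000 / 9.9445e+05 ≈ 0.020112
Gain = 20 log₁₀(0.020112) ≈ -33.93 dB
∠G = 0.00° − 174.58° = -174.58°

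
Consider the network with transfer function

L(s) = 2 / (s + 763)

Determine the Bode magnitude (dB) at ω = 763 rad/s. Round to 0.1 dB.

-54.6 dB

At s = jω = j763:
pole (s+763): 763 + j763 → |·| = √(763²+763²) = √1164338 ≈ 1079, ∠ = arctan(763/763) ≈ 45.00°
|L| = 2 / 1079 ≈ 0.0018536
Gain = 20 log₁₀(0.0018536) ≈ -54.64 dB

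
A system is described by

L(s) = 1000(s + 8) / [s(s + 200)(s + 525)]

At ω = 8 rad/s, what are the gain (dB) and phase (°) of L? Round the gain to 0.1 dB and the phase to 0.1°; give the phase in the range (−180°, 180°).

-37.4 dB, -48.2°

At s = jω = j8:
zero (s+8): 8 + j8 → |·| = √(8²+8²) = √128 ≈ 11.314, ∠ = arctan(8/8) ≈ 45.00°
pole (s+200): 200 + j8 → |·| = √(200²+8²) = √40064 ≈ 200.16, ∠ = arctan(8/200) ≈ 2.29°
pole (s+525): 525 + j8 → |·| = √(525²+8²) = √275689 ≈ 525.06, ∠ = arctan(8/525) ≈ 0.87°
pole at origin: |s| = 8, ∠ = 90.00° (in denominator)
|L| = 1000 · 11.314 / 8.4077e+05 ≈ 0.013457
Gain = 20 log₁₀(0.013457) ≈ -37.42 dB
∠L = 45.00° − 93.16° = -48.16°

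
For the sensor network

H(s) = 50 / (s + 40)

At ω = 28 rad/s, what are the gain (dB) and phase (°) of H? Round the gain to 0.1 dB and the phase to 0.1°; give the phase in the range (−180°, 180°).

0.2 dB, -35.0°

At s = jω = j28:
pole (s+40): 40 + j28 → |·| = √(40²+28²) = √2384 ≈ 48.826, ∠ = arctan(28/40) ≈ 34.99°
|H| = 50 / 48.826 ≈ 1.024
Gain = 20 log₁₀(1.024) ≈ 0.21 dB
∠H = 0.00° − 34.99° = -34.99°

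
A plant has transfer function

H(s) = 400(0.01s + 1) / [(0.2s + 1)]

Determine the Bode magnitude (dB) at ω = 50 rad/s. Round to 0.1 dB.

At ω = 50 rad/s:
zero (1 + j50·0.01) = 1 + j0.5 → |·| ≈ 1.118, ∠ ≈ 26.57°
pole (1 + j50·0.2) = 1 + j10 → |·| ≈ 10.05, ∠ ≈ 84.29°
|H| = 400 · 1.118 / (10.05) ≈ 44.498
Gain = 20 log₁₀(44.498) ≈ 32.97 dB

33.0 dB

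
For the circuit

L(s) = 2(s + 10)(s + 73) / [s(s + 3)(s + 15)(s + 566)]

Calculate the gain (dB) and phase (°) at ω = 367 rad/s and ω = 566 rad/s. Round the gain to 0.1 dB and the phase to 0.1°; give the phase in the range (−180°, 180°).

At s = jω = j367:
zero (s+10): 10 + j367 → |·| = √(10²+367²) = √134789 ≈ 367.14, ∠ = arctan(367/10) ≈ 88.44°
zero (s+73): 73 + j367 → |·| = √(73²+367²) = √140018 ≈ 374.19, ∠ = arctan(367/73) ≈ 78.75°
pole (s+3): 3 + j367 → |·| = √(3²+367²) = √134698 ≈ 367.01, ∠ = arctan(367/3) ≈ 89.53°
pole (s+15): 15 + j367 → |·| = √(15²+367²) = √134914 ≈ 367.31, ∠ = arctan(367/15) ≈ 87.66°
pole (s+566): 566 + j367 → |·| = √(566²+367²) = √455045 ≈ 674.57, ∠ = arctan(367/566) ≈ 32.96°
pole at origin: |s| = 367, ∠ = 90.00° (in denominator)
|L| = 2 · 1.3738e+05 / 3.3374e+10 ≈ 8.2328e-06
Gain = 20 log₁₀(8.2328e-06) ≈ -101.69 dB
∠L = 167.19° − 300.15° = -132.96°

At s = jω = j566:
zero (s+10): 10 + j566 → |·| = √(10²+566²) = √320456 ≈ 566.09, ∠ = arctan(566/10) ≈ 88.99°
zero (s+73): 73 + j566 → |·| = √(73²+566²) = √325685 ≈ 570.69, ∠ = arctan(566/73) ≈ 82.65°
pole (s+3): 3 + j566 → |·| = √(3²+566²) = √320365 ≈ 566.01, ∠ = arctan(566/3) ≈ 89.70°
pole (s+15): 15 + j566 → |·| = √(15²+566²) = √320581 ≈ 566.2, ∠ = arctan(566/15) ≈ 88.48°
pole (s+566): 566 + j566 → |·| = √(566²+566²) = √640712 ≈ 800.44, ∠ = arctan(566/566) ≈ 45.00°
pole at origin: |s| = 566, ∠ = 90.00° (in denominator)
|L| = 2 · 3.2306e+05 / 1.4519e+11 ≈ 4.4502e-06
Gain = 20 log₁₀(4.4502e-06) ≈ -107.03 dB
∠L = 171.64° − 313.18° = -141.54°

ω = 367: -101.7 dB, -133.0°; ω = 566: -107.0 dB, -141.5°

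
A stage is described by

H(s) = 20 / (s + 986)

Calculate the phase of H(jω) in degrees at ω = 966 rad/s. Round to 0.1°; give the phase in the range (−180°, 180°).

-44.4°

At s = jω = j966:
pole (s+986): 986 + j966 → |·| = √(986²+966²) = √1905352 ≈ 1380.3, ∠ = arctan(966/986) ≈ 44.41°
∠H = 0.00° − 44.41° = -44.41°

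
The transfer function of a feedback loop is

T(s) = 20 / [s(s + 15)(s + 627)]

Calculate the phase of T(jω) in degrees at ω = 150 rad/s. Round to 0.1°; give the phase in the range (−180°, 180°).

172.3°

At s = jω = j150:
pole (s+15): 15 + j150 → |·| = √(15²+150²) = √22725 ≈ 150.75, ∠ = arctan(150/15) ≈ 84.29°
pole (s+627): 627 + j150 → |·| = √(627²+150²) = √415629 ≈ 644.69, ∠ = arctan(150/627) ≈ 13.45°
pole at origin: |s| = 150, ∠ = 90.00° (in denominator)
∠T = 0.00° − 187.74° = -187.74° ≡ 172.26° (principal value)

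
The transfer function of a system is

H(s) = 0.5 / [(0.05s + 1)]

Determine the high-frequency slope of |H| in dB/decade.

Each pole contributes −20 dB/decade at high frequency; each zero contributes +20 dB/decade.
Net: 0 zero(s) − 1 pole(s) → -20 dB/decade.

-20 dB/decade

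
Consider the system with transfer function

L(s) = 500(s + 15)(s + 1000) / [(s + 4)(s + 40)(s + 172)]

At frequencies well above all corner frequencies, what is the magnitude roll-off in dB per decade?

Each pole contributes −20 dB/decade at high frequency; each zero contributes +20 dB/decade.
Net: 2 zero(s) − 3 pole(s) → -20 dB/decade.

-20 dB/decade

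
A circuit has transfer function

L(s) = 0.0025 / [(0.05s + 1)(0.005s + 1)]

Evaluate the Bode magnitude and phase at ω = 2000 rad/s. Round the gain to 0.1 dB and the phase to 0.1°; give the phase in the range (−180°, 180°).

At ω = 2000 rad/s:
pole (1 + j2000·0.05) = 1 + j100 → |·| ≈ 100, ∠ ≈ 89.43°
pole (1 + j2000·0.005) = 1 + j10 → |·| ≈ 10.05, ∠ ≈ 84.29°
|L| = 0.0025 · 1 / (100 · 10.05) ≈ 2.4876e-06
Gain = 20 log₁₀(2.4876e-06) ≈ -112.08 dB
∠L = (0°) − (89.43° + 84.29°) = -173.72°

-112.1 dB, -173.7°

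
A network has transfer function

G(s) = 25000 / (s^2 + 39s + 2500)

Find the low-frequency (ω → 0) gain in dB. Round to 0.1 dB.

G(0) = 25000 / 2500 = 10
20 log₁₀(10) ≈ 20.00 dB

20.0 dB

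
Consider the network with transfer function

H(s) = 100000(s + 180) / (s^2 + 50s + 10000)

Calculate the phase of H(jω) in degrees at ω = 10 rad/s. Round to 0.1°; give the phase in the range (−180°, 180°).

At s = jω = j10:
zero (s+180): 180 + j10 → |·| = √(180²+10²) = √32500 ≈ 180.28, ∠ = arctan(10/180) ≈ 3.18°
quadratic: (j10)² + 50·j10 + 10000 = 9900 + j500 → |·| ≈ 9912.6, ∠ ≈ 2.89°
∠H = 3.18° − 2.89° = 0.29°

0.3°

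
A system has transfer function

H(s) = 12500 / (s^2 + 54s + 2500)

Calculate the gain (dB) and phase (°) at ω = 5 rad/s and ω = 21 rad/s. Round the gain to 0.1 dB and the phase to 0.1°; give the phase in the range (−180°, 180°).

ω = 5: 14.0 dB, -6.2°; ω = 21: 14.5 dB, -28.8°

At s = jω = j5:
quadratic: (j5)² + 54·j5 + 2500 = 2475 + j270 → |·| ≈ 2489.7, ∠ ≈ 6.23°
|H| = 12500 / 2489.7 ≈ 5.0207
Gain = 20 log₁₀(5.0207) ≈ 14.02 dB
∠H = 0.00° − 6.23° = -6.23°

At s = jω = j21:
quadratic: (j21)² + 54·j21 + 2500 = 2059 + j1134 → |·| ≈ 2350.6, ∠ ≈ 28.84°
|H| = 12500 / 2350.6 ≈ 5.3178
Gain = 20 log₁₀(5.3178) ≈ 14.51 dB
∠H = 0.00° − 28.84° = -28.84°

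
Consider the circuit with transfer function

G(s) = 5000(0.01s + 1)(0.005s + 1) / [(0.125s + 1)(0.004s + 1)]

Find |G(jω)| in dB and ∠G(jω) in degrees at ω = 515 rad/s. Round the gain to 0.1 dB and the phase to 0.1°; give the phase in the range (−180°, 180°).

At ω = 515 rad/s:
zero (1 + j515·0.01) = 1 + j5.15 → |·| ≈ 5.2462, ∠ ≈ 79.01°
zero (1 + j515·0.005) = 1 + j2.575 → |·| ≈ 2.7624, ∠ ≈ 68.78°
pole (1 + j515·0.125) = 1 + j64.375 → |·| ≈ 64.383, ∠ ≈ 89.11°
pole (1 + j515·0.004) = 1 + j2.06 → |·| ≈ 2.2899, ∠ ≈ 64.11°
|G| = 5000 · 5.2462 · 2.7624 / (64.383 · 2.2899) ≈ 491.49
Gain = 20 log₁₀(491.49) ≈ 53.83 dB
∠G = (79.01° + 68.78°) − (89.11° + 64.11°) = -5.43°

53.8 dB, -5.4°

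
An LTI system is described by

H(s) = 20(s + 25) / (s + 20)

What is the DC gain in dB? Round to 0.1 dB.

28.0 dB

H(0) = 20·25 / (20) = 25
20 log₁₀(25) ≈ 27.96 dB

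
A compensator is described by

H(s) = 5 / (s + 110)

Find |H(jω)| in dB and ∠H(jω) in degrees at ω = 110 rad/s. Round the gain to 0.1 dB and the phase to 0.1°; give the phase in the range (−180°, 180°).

-29.9 dB, -45.0°

Substitute s = j110:
Numerator: 5 = 5 + j0
Denominator: (j110) + 110 = 110 + j110
|N| = √(5² + 0²) ≈ 5, ∠N ≈ 0.00°
|D| = √(110² + 110²) ≈ 155.56, ∠D ≈ 45.00°
|H| = 5 / 155.56 ≈ 0.032142
Gain = 20 log₁₀(0.032142) ≈ -29.86 dB
∠H = 0.00° − 45.00° = -45.00°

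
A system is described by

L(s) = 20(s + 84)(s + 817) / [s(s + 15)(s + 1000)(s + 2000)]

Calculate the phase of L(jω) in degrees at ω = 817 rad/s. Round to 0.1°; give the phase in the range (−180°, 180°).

At s = jω = j817:
zero (s+84): 84 + j817 → |·| = √(84²+817²) = √674545 ≈ 821.31, ∠ = arctan(817/84) ≈ 84.13°
zero (s+817): 817 + j817 → |·| = √(817²+817²) = √1334978 ≈ 1155.4, ∠ = arctan(817/817) ≈ 45.00°
pole (s+15): 15 + j817 → |·| = √(15²+817²) = √667714 ≈ 817.14, ∠ = arctan(817/15) ≈ 88.95°
pole (s+1000): 1000 + j817 → |·| = √(1000²+817²) = √1667489 ≈ 1291.3, ∠ = arctan(817/1000) ≈ 39.25°
pole (s+2000): 2000 + j817 → |·| = √(2000²+817²) = √4667489 ≈ 2160.4, ∠ = arctan(817/2000) ≈ 22.22°
pole at origin: |s| = 817, ∠ = 90.00° (in denominator)
∠L = 129.13° − 240.42° = -111.29°

-111.3°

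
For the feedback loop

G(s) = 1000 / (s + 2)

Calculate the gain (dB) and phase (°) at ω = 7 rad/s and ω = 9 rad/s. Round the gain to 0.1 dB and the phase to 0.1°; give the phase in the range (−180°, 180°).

ω = 7: 42.8 dB, -74.1°; ω = 9: 40.7 dB, -77.5°

At s = jω = j7:
pole (s+2): 2 + j7 → |·| = √(2²+7²) = √53 ≈ 7.2801, ∠ = arctan(7/2) ≈ 74.05°
|G| = 1000 / 7.2801 ≈ 137.36
Gain = 20 log₁₀(137.36) ≈ 42.76 dB
∠G = 0.00° − 74.05° = -74.05°

At s = jω = j9:
pole (s+2): 2 + j9 → |·| = √(2²+9²) = √85 ≈ 9.2195, ∠ = arctan(9/2) ≈ 77.47°
|G| = 1000 / 9.2195 ≈ 108.47
Gain = 20 log₁₀(108.47) ≈ 40.71 dB
∠G = 0.00° − 77.47° = -77.47°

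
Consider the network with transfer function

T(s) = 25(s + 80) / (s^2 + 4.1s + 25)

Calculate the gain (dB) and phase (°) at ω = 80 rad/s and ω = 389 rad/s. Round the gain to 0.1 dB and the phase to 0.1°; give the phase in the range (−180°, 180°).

ω = 80: -7.1 dB, -132.1°; ω = 389: -23.7 dB, -101.0°

At s = jω = j80:
zero (s+80): 80 + j80 → |·| = √(80²+80²) = √12800 ≈ 113.14, ∠ = arctan(80/80) ≈ 45.00°
quadratic: (j80)² + 4.1·j80 + 25 = -6375 + j328 → |·| ≈ 6383.4, ∠ ≈ 177.05°
|T| = 25 · 113.14 / 6383.4 ≈ 0.4431
Gain = 20 log₁₀(0.4431) ≈ -7.07 dB
∠T = 45.00° − 177.05° = -132.05°

At s = jω = j389:
zero (s+80): 80 + j389 → |·| = √(80²+389²) = √157721 ≈ 397.14, ∠ = arctan(389/80) ≈ 78.38°
quadratic: (j389)² + 4.1·j389 + 25 = -151296 + j1594.9 → |·| ≈ 1.513e+05, ∠ ≈ 179.40°
|T| = 25 · 397.14 / 1.513e+05 ≈ 0.065621
Gain = 20 log₁₀(0.065621) ≈ -23.66 dB
∠T = 78.38° − 179.40° = -101.02°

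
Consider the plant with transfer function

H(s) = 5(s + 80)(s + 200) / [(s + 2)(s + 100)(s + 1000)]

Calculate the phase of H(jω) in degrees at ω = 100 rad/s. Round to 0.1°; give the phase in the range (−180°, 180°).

-61.7°

At s = jω = j100:
zero (s+80): 80 + j100 → |·| = √(80²+100²) = √16400 ≈ 128.06, ∠ = arctan(100/80) ≈ 51.34°
zero (s+200): 200 + j100 → |·| = √(200²+100²) = √50000 ≈ 223.61, ∠ = arctan(100/200) ≈ 26.57°
pole (s+2): 2 + j100 → |·| = √(2²+100²) = √10004 ≈ 100.02, ∠ = arctan(100/2) ≈ 88.85°
pole (s+100): 100 + j100 → |·| = √(100²+100²) = √20000 ≈ 141.42, ∠ = arctan(100/100) ≈ 45.00°
pole (s+1000): 1000 + j100 → |·| = √(1000²+100²) = √1010000 ≈ 1005, ∠ = arctan(100/1000) ≈ 5.71°
∠H = 77.91° − 139.56° = -61.65°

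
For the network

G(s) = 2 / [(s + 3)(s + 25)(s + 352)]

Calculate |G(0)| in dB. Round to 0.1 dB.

G(0) = 2 / (3·25·352) ≈ 7.5758e-05
20 log₁₀(7.5758e-05) ≈ -82.41 dB

-82.4 dB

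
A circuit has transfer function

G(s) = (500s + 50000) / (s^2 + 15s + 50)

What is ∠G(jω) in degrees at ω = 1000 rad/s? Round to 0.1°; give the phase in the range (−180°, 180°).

-94.9°

Substitute s = j1000:
Numerator: 500(j1000) + 50000 = 50000 + j500000
Denominator: (j1000)^2 + 15(j1000) + 50 = -999950 + j15000
|N| = √(50000² + 500000²) ≈ 5.0249e+05, ∠N ≈ 84.29°
|D| = √(999950² + 15000²) ≈ 1.0001e+06, ∠D ≈ 179.14°
∠G = 84.29° − 179.14° = -94.85°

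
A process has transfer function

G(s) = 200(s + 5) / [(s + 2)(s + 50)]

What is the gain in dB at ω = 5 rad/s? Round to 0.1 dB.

14.4 dB

At s = jω = j5:
zero (s+5): 5 + j5 → |·| = √(5²+5²) = √50 ≈ 7.0711, ∠ = arctan(5/5) ≈ 45.00°
pole (s+2): 2 + j5 → |·| = √(2²+5²) = √29 ≈ 5.3852, ∠ = arctan(5/2) ≈ 68.20°
pole (s+50): 50 + j5 → |·| = √(50²+5²) = √2525 ≈ 50.249, ∠ = arctan(5/50) ≈ 5.71°
|G| = 200 · 7.0711 / 270.6 ≈ 5.2262
Gain = 20 log₁₀(5.2262) ≈ 14.36 dB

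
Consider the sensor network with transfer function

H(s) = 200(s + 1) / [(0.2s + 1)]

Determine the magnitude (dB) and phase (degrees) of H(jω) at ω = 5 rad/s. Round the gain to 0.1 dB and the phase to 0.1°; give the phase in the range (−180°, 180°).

57.2 dB, 33.7°

At ω = 5 rad/s:
zero (1 + j5·1) = 1 + j5 → |·| ≈ 5.099, ∠ ≈ 78.69°
pole (1 + j5·0.2) = 1 + j1 → |·| ≈ 1.4142, ∠ ≈ 45.00°
|H| = 200 · 5.099 / (1.4142) ≈ 721.11
Gain = 20 log₁₀(721.11) ≈ 57.16 dB
∠H = (78.69°) − (45.00°) = 33.69°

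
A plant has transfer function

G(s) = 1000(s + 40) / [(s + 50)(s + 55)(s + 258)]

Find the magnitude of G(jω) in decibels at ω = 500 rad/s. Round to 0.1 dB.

-49.1 dB

At s = jω = j500:
zero (s+40): 40 + j500 → |·| = √(40²+500²) = √251600 ≈ 501.6, ∠ = arctan(500/40) ≈ 85.43°
pole (s+50): 50 + j500 → |·| = √(50²+500²) = √252500 ≈ 502.49, ∠ = arctan(500/50) ≈ 84.29°
pole (s+55): 55 + j500 → |·| = √(55²+500²) = √253025 ≈ 503.02, ∠ = arctan(500/55) ≈ 83.72°
pole (s+258): 258 + j500 → |·| = √(258²+500²) = √316564 ≈ 562.64, ∠ = arctan(500/258) ≈ 62.71°
|G| = 1000 · 501.6 / 1.4221e+08 ≈ 0.0035272
Gain = 20 log₁₀(0.0035272) ≈ -49.05 dB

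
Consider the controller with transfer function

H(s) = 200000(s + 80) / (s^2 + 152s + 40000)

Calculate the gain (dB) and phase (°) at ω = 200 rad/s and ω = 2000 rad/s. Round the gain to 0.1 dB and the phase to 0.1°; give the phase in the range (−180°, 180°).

At s = jω = j200:
zero (s+80): 80 + j200 → |·| = √(80²+200²) = √46400 ≈ 215.41, ∠ = arctan(200/80) ≈ 68.20°
quadratic: (j200)² + 152·j200 + 40000 = 0 + j30400 → |·| ≈ 30400, ∠ ≈ 90.00°
|H| = 200000 · 215.41 / 30400 ≈ 1417.2
Gain = 20 log₁₀(1417.2) ≈ 63.03 dB
∠H = 68.20° − 90.00° = -21.80°

At s = jω = j2000:
zero (s+80): 80 + j2000 → |·| = √(80²+2000²) = √4006400 ≈ 2001.6, ∠ = arctan(2000/80) ≈ 87.71°
quadratic: (j2000)² + 152·j2000 + 40000 = -3960000 + j304000 → |·| ≈ 3.9717e+06, ∠ ≈ 175.61°
|H| = 200000 · 2001.6 / 3.9717e+06 ≈ 100.79
Gain = 20 log₁₀(100.79) ≈ 40.07 dB
∠H = 87.71° − 175.61° = -87.90°

ω = 200: 63.0 dB, -21.8°; ω = 2000: 40.1 dB, -87.9°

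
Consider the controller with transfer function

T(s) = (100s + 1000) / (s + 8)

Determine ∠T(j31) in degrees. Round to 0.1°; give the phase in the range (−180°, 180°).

-3.4°

Substitute s = j31:
Numerator: 100(j31) + 1000 = 1000 + j3100
Denominator: (j31) + 8 = 8 + j31
|N| = √(1000² + 3100²) ≈ 3257.3, ∠N ≈ 72.12°
|D| = √(8² + 31²) ≈ 32.016, ∠D ≈ 75.53°
∠T = 72.12° − 75.53° = -3.41°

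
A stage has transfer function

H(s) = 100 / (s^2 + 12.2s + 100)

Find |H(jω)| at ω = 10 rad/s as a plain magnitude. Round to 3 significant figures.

At s = jω = j10:
quadratic: (j10)² + 12.2·j10 + 100 = 0 + j122 → |·| ≈ 122, ∠ ≈ 90.00°
|H| = 100 / 122 ≈ 0.81967

0.820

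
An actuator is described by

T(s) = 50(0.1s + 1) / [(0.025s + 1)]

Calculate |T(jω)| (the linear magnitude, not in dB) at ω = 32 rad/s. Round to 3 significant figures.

At ω = 32 rad/s:
zero (1 + j32·0.1) = 1 + j3.2 → |·| ≈ 3.3526, ∠ ≈ 72.65°
pole (1 + j32·0.025) = 1 + j0.8 → |·| ≈ 1.2806, ∠ ≈ 38.66°
|T| = 50 · 3.3526 / (1.2806) ≈ 130.9

131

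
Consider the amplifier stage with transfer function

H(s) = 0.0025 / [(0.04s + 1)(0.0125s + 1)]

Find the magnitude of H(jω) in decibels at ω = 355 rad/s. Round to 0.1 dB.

At ω = 355 rad/s:
pole (1 + j355·0.04) = 1 + j14.2 → |·| ≈ 14.235, ∠ ≈ 85.97°
pole (1 + j355·0.0125) = 1 + j4.4375 → |·| ≈ 4.5488, ∠ ≈ 77.30°
|H| = 0.0025 · 1 / (14.235 · 4.5488) ≈ 3.8609e-05
Gain = 20 log₁₀(3.8609e-05) ≈ -88.27 dB

-88.3 dB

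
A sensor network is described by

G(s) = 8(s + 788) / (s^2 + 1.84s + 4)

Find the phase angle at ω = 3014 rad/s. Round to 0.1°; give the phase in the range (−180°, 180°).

At s = jω = j3014:
zero (s+788): 788 + j3014 → |·| = √(788²+3014²) = √9705140 ≈ 3115.3, ∠ = arctan(3014/788) ≈ 75.35°
quadratic: (j3014)² + 1.84·j3014 + 4 = -9084192 + j5545.76 → |·| ≈ 9.0842e+06, ∠ ≈ 179.97°
∠G = 75.35° − 179.97° = -104.62°

-104.6°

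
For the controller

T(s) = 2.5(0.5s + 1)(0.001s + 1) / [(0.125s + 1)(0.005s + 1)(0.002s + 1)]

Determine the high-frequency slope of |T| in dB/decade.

-20 dB/decade

Each pole contributes −20 dB/decade at high frequency; each zero contributes +20 dB/decade.
Net: 2 zero(s) − 3 pole(s) → -20 dB/decade.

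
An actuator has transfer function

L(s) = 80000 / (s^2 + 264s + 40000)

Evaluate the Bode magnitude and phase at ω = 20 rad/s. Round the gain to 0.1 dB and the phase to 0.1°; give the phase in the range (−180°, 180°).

At s = jω = j20:
quadratic: (j20)² + 264·j20 + 40000 = 39600 + j5280 → |·| ≈ 39950, ∠ ≈ 7.59°
|L| = 80000 / 39950 ≈ 2.0025
Gain = 20 log₁₀(2.0025) ≈ 6.03 dB
∠L = 0.00° − 7.59° = -7.59°

6.0 dB, -7.6°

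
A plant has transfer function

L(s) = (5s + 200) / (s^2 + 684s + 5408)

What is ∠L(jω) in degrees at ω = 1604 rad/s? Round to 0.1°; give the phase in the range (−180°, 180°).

Substitute s = j1604:
Numerator: 5(j1604) + 200 = 200 + j8020
Denominator: (j1604)^2 + 684(j1604) + 5408 = -2567408 + j1097136
|N| = √(200² + 8020²) ≈ 8022.5, ∠N ≈ 88.57°
|D| = √(2567408² + 1097136²) ≈ 2.792e+06, ∠D ≈ 156.86°
∠L = 88.57° − 156.86° = -68.29°

-68.3°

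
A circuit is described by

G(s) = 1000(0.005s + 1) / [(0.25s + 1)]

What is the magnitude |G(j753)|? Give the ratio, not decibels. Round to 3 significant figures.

At ω = 753 rad/s:
zero (1 + j753·0.005) = 1 + j3.765 → |·| ≈ 3.8955, ∠ ≈ 75.13°
pole (1 + j753·0.25) = 1 + j188.25 → |·| ≈ 188.25, ∠ ≈ 89.70°
|G| = 1000 · 3.8955 / (188.25) ≈ 20.693

20.7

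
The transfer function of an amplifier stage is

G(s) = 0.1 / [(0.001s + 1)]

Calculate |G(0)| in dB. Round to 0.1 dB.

-20.0 dB

G(0) = 0.1 · 1 / 1 = 0.1
20 log₁₀(0.1) ≈ -20.00 dB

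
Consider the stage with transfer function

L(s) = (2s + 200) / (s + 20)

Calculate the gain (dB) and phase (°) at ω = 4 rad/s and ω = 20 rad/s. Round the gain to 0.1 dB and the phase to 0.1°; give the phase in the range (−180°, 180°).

ω = 4: 19.8 dB, -9.0°; ω = 20: 17.2 dB, -33.7°

Substitute s = j4:
Numerator: 2(j4) + 200 = 200 + j8
Denominator: (j4) + 20 = 20 + j4
|N| = √(200² + 8²) ≈ 200.16, ∠N ≈ 2.29°
|D| = √(20² + 4²) ≈ 20.396, ∠D ≈ 11.31°
|L| = 200.16 / 20.396 ≈ 9.8137
Gain = 20 log₁₀(9.8137) ≈ 19.84 dB
∠L = 2.29° − 11.31° = -9.02°

Substitute s = j20:
Numerator: 2(j20) + 200 = 200 + j40
Denominator: (j20) + 20 = 20 + j20
|N| = √(200² + 40²) ≈ 203.96, ∠N ≈ 11.31°
|D| = √(20² + 20²) ≈ 28.284, ∠D ≈ 45.00°
|L| = 203.96 / 28.284 ≈ 7.2111
Gain = 20 log₁₀(7.2111) ≈ 17.16 dB
∠L = 11.31° − 45.00° = -33.69°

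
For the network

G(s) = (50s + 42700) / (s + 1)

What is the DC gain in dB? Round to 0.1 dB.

G(0) = 42700 / 1 = 42700
20 log₁₀(42700) ≈ 92.61 dB

92.6 dB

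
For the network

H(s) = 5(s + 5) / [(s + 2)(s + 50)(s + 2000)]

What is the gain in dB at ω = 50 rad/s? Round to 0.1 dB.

At s = jω = j50:
zero (s+5): 5 + j50 → |·| = √(5²+50²) = √2525 ≈ 50.249, ∠ = arctan(50/5) ≈ 84.29°
pole (s+2): 2 + j50 → |·| = √(2²+50²) = √2504 ≈ 50.04, ∠ = arctan(50/2) ≈ 87.71°
pole (s+50): 50 + j50 → |·| = √(50²+50²) = √5000 ≈ 70.711, ∠ = arctan(50/50) ≈ 45.00°
pole (s+2000): 2000 + j50 → |·| = √(2000²+50²) = √4002500 ≈ 2000.6, ∠ = arctan(50/2000) ≈ 1.43°
|H| = 5 · 50.249 / 7.0789e+06 ≈ 3.5492e-05
Gain = 20 log₁₀(3.5492e-05) ≈ -89.00 dB

-89.0 dB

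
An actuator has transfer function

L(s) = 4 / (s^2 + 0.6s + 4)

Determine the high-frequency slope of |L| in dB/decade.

-40 dB/decade

Each pole contributes −20 dB/decade at high frequency; each zero contributes +20 dB/decade.
Net: 0 zero(s) − 2 pole(s) → -40 dB/decade.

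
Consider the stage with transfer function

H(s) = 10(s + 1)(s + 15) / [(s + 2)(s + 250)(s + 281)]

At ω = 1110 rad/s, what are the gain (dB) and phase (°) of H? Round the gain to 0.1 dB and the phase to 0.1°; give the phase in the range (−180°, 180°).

At s = jω = j1110:
zero (s+1): 1 + j1110 → |·| = √(1²+1110²) = √1232101 ≈ 1110, ∠ = arctan(1110/1) ≈ 89.95°
zero (s+15): 15 + j1110 → |·| = √(15²+1110²) = √1232325 ≈ 1110.1, ∠ = arctan(1110/15) ≈ 89.23°
pole (s+2): 2 + j1110 → |·| = √(2²+1110²) = √1232104 ≈ 1110, ∠ = arctan(1110/2) ≈ 89.90°
pole (s+250): 250 + j1110 → |·| = √(250²+1110²) = √1294600 ≈ 1137.8, ∠ = arctan(1110/250) ≈ 77.31°
pole (s+281): 281 + j1110 → |·| = √(281²+1110²) = √1311061 ≈ 1145, ∠ = arctan(1110/281) ≈ 75.79°
|H| = 10 · 1.2322e+06 / 1.4461e+09 ≈ 0.0085208
Gain = 20 log₁₀(0.0085208) ≈ -41.39 dB
∠H = 179.18° − 243.00° = -63.82°

-41.4 dB, -63.8°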